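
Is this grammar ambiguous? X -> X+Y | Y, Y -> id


precedence layered via separate nonterminal Y: deterministic
Unambiguous


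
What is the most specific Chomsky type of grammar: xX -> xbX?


LHS has context (more than one symbol) and |LHS| ≤ |RHS|
Classification: Type 1 (Context-Sensitive)


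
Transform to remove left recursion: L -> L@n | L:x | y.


Left-recursive alternatives: L@n, L:x; non-recursive: y
Introduce L': L -> yL', L' -> @nL' | :xL' | ε


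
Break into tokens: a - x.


Scan left to right, longest-match per lexeme
Tokens: ID(a), OP(-), ID(x)


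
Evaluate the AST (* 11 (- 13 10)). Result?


Evaluate inner: (- 13 10) = 3
Evaluate root: (* 11 3) = 33
Result: 33


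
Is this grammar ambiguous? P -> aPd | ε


balanced a^n…d^n: each string has a unique parse
Unambiguous


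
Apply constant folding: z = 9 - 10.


9 - 10 = -1 at compile time
Optimized: z = -1


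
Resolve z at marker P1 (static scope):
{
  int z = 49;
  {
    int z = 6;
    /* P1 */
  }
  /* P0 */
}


z declared in the same block as P1
z = 6


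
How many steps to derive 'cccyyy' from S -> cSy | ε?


Derivation: S => cSy => ccSyy => cccSyyy => cccyyy
Steps: 4


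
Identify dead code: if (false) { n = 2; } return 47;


condition is constant false, so the whole block is unreachable
Dead: 'if (false) { n = 2; }'


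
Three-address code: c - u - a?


Break into single-operator statements:
t1 = c - u
t2 = t1 - a


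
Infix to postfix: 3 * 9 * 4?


Left to right (same or higher precedence on left)
Postfix: 3 9 * 4 *


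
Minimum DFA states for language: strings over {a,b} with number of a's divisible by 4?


Track (count of a) mod 4: states 0..3, accept at 0
Minimal DFA: 4 states


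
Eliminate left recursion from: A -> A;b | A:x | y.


Left-recursive alternatives: A;b, A:x; non-recursive: y
Introduce A': A -> yA', A' -> ;bA' | :xA' | ε


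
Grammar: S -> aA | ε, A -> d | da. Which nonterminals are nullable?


A nonterminal is nullable iff some alternative derives ε (directly, or every symbol in it is nullable)
Nullable: {S}


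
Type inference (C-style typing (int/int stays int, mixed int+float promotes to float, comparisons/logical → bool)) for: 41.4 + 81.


Operand types: float + int
Rule: mixed int/float promotes to float; int/int stays int
Result type: float


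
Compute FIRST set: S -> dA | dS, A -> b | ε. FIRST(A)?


Per alternative of A: FIRST(b) = {b}; FIRST(ε) = {ε}
FIRST(A) = {b, ε}


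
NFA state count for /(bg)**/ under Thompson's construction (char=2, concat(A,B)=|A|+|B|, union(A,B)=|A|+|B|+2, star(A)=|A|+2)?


Syntax tree has 2 char leaf(s), 0 union(s), 2 star(s)
chars contribute 2×2 = 4; each union adds +2; each star adds +2
Total: 4 + 0 + 4 = 8 states


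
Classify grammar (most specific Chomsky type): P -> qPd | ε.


Single nonterminal LHS, but q^n d^n is not regular
Classification: Type 2 (Context-Free)


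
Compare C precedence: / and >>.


'/' is multiplicative (level 10); '>>' is shift (level 8)
Higher level binds tighter
'/' has higher precedence than '>>'


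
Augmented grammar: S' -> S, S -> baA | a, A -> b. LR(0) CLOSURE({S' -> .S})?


Start: S' -> .S
For each item with dot before a nonterminal B, add B -> .γ for every B-production
Closure: [S' -> .S, S -> .baA, S -> .a]


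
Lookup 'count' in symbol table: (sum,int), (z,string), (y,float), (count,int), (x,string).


Lookup 'count' → type int


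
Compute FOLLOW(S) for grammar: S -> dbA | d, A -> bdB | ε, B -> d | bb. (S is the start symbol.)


$ ∈ FOLLOW(S). For each A -> αBβ: add FIRST(β)\{ε} to FOLLOW(B); if β nullable, add FOLLOW(A).
FOLLOW(S) = {$}


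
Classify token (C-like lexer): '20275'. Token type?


Pattern: digits only
Type: INTEGER_LITERAL


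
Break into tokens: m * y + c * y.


Scan left to right, longest-match per lexeme
Tokens: ID(m), OP(*), ID(y), OP(+), ID(c), OP(*), ID(y)


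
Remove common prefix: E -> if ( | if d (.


Common prefix: 'if'
Factored: E -> if E', E' -> ( | d (


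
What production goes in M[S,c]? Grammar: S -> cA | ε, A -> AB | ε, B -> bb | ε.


For [S, c]: 'c' ∈ FIRST(cA)
Entry: S -> cA


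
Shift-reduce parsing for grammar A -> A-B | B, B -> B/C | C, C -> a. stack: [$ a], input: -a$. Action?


'a' on top is the handle for C -> a
Action: reduce (C -> a)


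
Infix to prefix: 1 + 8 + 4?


left-to-right (same/higher precedence on left): tree is (+ (+ 1 8) 4)
Prefix: + + 1 8 4


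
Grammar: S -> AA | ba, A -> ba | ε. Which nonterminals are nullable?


A nonterminal is nullable iff some alternative derives ε (directly, or every symbol in it is nullable)
Nullable: {A, S}


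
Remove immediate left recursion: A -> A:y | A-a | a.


Left-recursive alternatives: A:y, A-a; non-recursive: a
Introduce A': A -> aA', A' -> :yA' | -aA' | ε


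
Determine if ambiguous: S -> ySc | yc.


balanced y^n…c^n: each string has a unique parse
Unambiguous


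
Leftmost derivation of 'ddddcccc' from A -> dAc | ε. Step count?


Derivation: A => dAc => ddAcc => dddAccc => ddddAcccc => ddddcccc
Steps: 5


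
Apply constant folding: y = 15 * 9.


15 * 9 = 135 at compile time
Optimized: y = 135


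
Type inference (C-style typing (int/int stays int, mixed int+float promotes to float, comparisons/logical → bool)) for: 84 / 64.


Operand types: int / int
Rule: mixed int/float promotes to float; int/int stays int
Result type: int


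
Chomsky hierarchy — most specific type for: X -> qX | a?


Right-linear: every RHS is a terminal or a terminal followed by one nonterminal
Classification: Type 3 (Regular)


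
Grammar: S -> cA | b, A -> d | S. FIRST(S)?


Per alternative of S: FIRST(cA) = {c}; FIRST(b) = {b}
FIRST(S) = {b, c}


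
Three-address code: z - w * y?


Break into single-operator statements:
t1 = w * y
t2 = z - t1


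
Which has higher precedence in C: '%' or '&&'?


'%' is multiplicative (level 10); '&&' is logical AND (level 2)
Higher level binds tighter
'%' has higher precedence than '&&'


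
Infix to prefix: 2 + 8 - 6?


left-to-right (same/higher precedence on left): tree is (- (+ 2 8) 6)
Prefix: - + 2 8 6


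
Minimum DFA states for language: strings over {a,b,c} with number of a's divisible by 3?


Track (count of a) mod 3: states 0..2, accept at 0
Minimal DFA: 3 states


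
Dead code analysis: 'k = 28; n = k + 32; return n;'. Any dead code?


k is read by n's definition; n is returned
No dead code


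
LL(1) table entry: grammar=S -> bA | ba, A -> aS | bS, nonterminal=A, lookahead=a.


For [A, a]: 'a' ∈ FIRST(aS)
Entry: A -> aS


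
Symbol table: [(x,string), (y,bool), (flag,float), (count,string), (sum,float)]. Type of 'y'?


Lookup 'y' → type bool


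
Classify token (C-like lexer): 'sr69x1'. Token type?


Pattern: letter/underscore followed by alphanumerics, not a keyword
Type: IDENTIFIER


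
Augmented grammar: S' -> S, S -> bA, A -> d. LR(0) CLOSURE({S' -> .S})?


Start: S' -> .S
For each item with dot before a nonterminal B, add B -> .γ for every B-production
Closure: [S' -> .S, S -> .bA]


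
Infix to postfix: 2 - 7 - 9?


Left to right (same or higher precedence on left)
Postfix: 2 7 - 9 -


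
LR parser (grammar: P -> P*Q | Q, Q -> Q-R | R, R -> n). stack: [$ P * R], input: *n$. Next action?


'R' (not preceded by Q-) is the handle for Q -> R
Action: reduce (Q -> R)


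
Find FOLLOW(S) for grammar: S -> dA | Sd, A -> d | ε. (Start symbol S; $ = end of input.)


$ ∈ FOLLOW(S). For each A -> αBβ: add FIRST(β)\{ε} to FOLLOW(B); if β nullable, add FOLLOW(A).
FOLLOW(S) = {$, d}


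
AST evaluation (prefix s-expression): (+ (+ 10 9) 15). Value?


Evaluate inner: (+ 10 9) = 19
Evaluate root: (+ 19 15) = 34
Result: 34


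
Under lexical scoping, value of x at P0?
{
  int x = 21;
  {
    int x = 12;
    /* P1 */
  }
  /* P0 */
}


x declared in the same block as P0
x = 21


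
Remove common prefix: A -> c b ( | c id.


Common prefix: 'c'
Factored: A -> c A', A' -> b ( | id


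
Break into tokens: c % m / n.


Scan left to right, longest-match per lexeme
Tokens: ID(c), OP(%), ID(m), OP(/), ID(n)


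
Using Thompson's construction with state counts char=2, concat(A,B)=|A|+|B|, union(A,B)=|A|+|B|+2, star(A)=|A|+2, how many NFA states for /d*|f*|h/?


Syntax tree has 3 char leaf(s), 2 union(s), 2 star(s)
chars contribute 3×2 = 6; each union adds +2; each star adds +2
Total: 6 + 4 + 4 = 14 states


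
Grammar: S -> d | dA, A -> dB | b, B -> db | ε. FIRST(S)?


Per alternative of S: FIRST(d) = {d}; FIRST(dA) = {d}
FIRST(S) = {d}


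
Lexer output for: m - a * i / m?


Scan left to right, longest-match per lexeme
Tokens: ID(m), OP(-), ID(a), OP(*), ID(i), OP(/), ID(m)


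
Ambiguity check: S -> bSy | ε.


balanced b^n…y^n: each string has a unique parse
Unambiguous


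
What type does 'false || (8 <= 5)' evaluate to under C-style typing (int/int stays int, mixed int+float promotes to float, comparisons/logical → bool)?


Operand types: bool || bool
Rule: logical operators take bool operands and yield bool
Result type: bool


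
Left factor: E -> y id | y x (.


Common prefix: 'y'
Factored: E -> y E', E' -> id | x (


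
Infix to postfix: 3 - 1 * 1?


* has higher precedence, evaluate 1*1 first
Postfix: 3 1 1 * -


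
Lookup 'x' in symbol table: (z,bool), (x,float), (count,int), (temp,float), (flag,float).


Lookup 'x' → type float


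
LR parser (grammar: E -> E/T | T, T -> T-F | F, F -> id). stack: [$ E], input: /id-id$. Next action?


shift '/' to continue E -> E/T
Action: shift


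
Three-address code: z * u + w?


Break into single-operator statements:
t1 = z * u
t2 = t1 + w


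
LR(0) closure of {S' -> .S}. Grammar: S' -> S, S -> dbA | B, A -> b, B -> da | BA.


Start: S' -> .S
For each item with dot before a nonterminal B, add B -> .γ for every B-production
Closure: [S' -> .S, S -> .dbA, S -> .B, B -> .da, B -> .BA]


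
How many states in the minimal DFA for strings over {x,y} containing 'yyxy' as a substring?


KMP-style automaton: 4 progress states + 1 absorbing accept = 5
Minimal DFA: 5 states


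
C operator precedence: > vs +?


'+' is additive (level 9); '>' is relational (level 7)
Higher level binds tighter
'+' has higher precedence than '>'


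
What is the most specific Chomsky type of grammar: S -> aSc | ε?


Single nonterminal LHS, but a^n c^n is not regular
Classification: Type 2 (Context-Free)


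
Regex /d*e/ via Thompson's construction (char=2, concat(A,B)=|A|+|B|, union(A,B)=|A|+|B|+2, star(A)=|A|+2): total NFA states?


Syntax tree has 2 char leaf(s), 0 union(s), 1 star(s)
chars contribute 2×2 = 4; each union adds +2; each star adds +2
Total: 4 + 0 + 2 = 6 states


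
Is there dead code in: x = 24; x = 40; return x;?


first assignment to x is overwritten before any read
Dead: 'x = 24'


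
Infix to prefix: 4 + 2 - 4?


left-to-right (same/higher precedence on left): tree is (- (+ 4 2) 4)
Prefix: - + 4 2 4


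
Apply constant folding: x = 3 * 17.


3 * 17 = 51 at compile time
Optimized: x = 51


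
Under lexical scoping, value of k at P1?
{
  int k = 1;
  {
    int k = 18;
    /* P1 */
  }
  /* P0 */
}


k declared in the same block as P1
k = 18


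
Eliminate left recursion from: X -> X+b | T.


Left-recursive alternatives: X+b; non-recursive: T
Introduce X': X -> TX', X' -> +bX' | ε


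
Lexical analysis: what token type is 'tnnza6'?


Pattern: letter/underscore followed by alphanumerics, not a keyword
Type: IDENTIFIER


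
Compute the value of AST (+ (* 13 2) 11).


Evaluate inner: (* 13 2) = 26
Evaluate root: (+ 26 11) = 37
Result: 37


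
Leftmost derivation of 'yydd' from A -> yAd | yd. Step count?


Derivation: A => yAd => yydd
Steps: 2


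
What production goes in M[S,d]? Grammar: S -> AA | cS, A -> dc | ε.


For [S, d]: 'd' ∈ FIRST(AA)
Entry: S -> AA


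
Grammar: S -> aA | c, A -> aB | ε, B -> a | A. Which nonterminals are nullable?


A nonterminal is nullable iff some alternative derives ε (directly, or every symbol in it is nullable)
Nullable: {A, B}


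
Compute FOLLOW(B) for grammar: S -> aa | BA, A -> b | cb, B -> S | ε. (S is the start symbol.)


$ ∈ FOLLOW(S). For each A -> αBβ: add FIRST(β)\{ε} to FOLLOW(B); if β nullable, add FOLLOW(A).
FOLLOW(B) = {b, c}


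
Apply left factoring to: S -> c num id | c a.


Common prefix: 'c'
Factored: S -> c S', S' -> num id | a


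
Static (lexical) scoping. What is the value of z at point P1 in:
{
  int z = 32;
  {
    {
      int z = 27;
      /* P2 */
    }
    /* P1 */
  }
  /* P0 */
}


P1's block does not declare z; resolves to the enclosing declaration at depth 0
z = 32


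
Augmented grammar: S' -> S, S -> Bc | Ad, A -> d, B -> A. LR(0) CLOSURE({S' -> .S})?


Start: S' -> .S
For each item with dot before a nonterminal B, add B -> .γ for every B-production
Closure: [S' -> .S, S -> .Bc, S -> .Ad, B -> .A, A -> .d]


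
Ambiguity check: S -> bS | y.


right-linear, alternatives start with distinct terminals 'b' vs 'y': unique leftmost derivation
Unambiguous


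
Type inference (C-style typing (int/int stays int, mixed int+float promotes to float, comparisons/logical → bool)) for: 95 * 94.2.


Operand types: int * float
Rule: mixed int/float promotes to float; int/int stays int
Result type: float


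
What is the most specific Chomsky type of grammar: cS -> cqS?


LHS has context (more than one symbol) and |LHS| ≤ |RHS|
Classification: Type 1 (Context-Sensitive)


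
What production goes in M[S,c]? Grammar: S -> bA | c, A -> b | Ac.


For [S, c]: 'c' ∈ FIRST(c)
Entry: S -> c


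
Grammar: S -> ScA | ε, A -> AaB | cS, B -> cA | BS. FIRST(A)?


Per alternative of A: FIRST(AaB) = {c}; FIRST(cS) = {c}
FIRST(A) = {c}


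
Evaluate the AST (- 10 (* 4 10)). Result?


Evaluate inner: (* 4 10) = 40
Evaluate root: (- 10 40) = -30
Result: -30


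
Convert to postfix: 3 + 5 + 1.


Left to right (same or higher precedence on left)
Postfix: 3 5 + 1 +


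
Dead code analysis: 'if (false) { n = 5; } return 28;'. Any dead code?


condition is constant false, so the whole block is unreachable
Dead: 'if (false) { n = 5; }'


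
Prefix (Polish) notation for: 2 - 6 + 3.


left-to-right (same/higher precedence on left): tree is (+ (- 2 6) 3)
Prefix: + - 2 6 3


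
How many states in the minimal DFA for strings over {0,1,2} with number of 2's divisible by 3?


Track (count of 2) mod 3: states 0..2, accept at 0
Minimal DFA: 3 states


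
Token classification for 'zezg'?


Pattern: letter/underscore followed by alphanumerics, not a keyword
Type: IDENTIFIER


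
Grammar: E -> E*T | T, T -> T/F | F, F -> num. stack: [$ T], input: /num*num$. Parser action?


shift '/' to continue T -> T/F
Action: shift


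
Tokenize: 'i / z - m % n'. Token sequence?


Scan left to right, longest-match per lexeme
Tokens: ID(i), OP(/), ID(z), OP(-), ID(m), OP(%), ID(n)


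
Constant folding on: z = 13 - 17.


13 - 17 = -4 at compile time
Optimized: z = -4


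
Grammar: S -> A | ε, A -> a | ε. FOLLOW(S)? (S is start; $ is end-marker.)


$ ∈ FOLLOW(S). For each A -> αBβ: add FIRST(β)\{ε} to FOLLOW(B); if β nullable, add FOLLOW(A).
FOLLOW(S) = {$}


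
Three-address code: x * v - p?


Break into single-operator statements:
t1 = x * v
t2 = t1 - p


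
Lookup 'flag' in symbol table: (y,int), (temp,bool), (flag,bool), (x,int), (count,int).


Lookup 'flag' → type bool


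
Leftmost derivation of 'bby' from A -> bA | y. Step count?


Derivation: A => bA => bbA => bby
Steps: 3


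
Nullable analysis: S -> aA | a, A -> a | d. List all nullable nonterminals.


A nonterminal is nullable iff some alternative derives ε (directly, or every symbol in it is nullable)
Nullable: {}


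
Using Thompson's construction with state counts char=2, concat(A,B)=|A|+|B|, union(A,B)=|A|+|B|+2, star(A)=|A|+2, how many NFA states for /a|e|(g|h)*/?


Syntax tree has 4 char leaf(s), 3 union(s), 1 star(s)
chars contribute 4×2 = 8; each union adds +2; each star adds +2
Total: 8 + 6 + 2 = 16 states


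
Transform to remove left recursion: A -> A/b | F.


Left-recursive alternatives: A/b; non-recursive: F
Introduce A': A -> FA', A' -> /bA' | ε


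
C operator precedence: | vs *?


'*' is multiplicative (level 10); '|' is bitwise OR (level 3)
Higher level binds tighter
'*' has higher precedence than '|'


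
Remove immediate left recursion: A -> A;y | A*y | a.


Left-recursive alternatives: A;y, A*y; non-recursive: a
Introduce A': A -> aA', A' -> ;yA' | *yA' | ε


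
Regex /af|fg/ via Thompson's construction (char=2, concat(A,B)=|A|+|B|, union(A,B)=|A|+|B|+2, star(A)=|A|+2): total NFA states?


Syntax tree has 4 char leaf(s), 1 union(s), 0 star(s)
chars contribute 4×2 = 8; each union adds +2; each star adds +2
Total: 8 + 2 + 0 = 10 states


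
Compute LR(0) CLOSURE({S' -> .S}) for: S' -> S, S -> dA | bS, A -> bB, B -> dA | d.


Start: S' -> .S
For each item with dot before a nonterminal B, add B -> .γ for every B-production
Closure: [S' -> .S, S -> .dA, S -> .bS]


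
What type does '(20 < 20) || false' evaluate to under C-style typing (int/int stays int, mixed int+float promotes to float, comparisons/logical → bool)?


Operand types: bool || bool
Rule: logical operators take bool operands and yield bool
Result type: bool


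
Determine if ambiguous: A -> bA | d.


right-linear, alternatives start with distinct terminals 'b' vs 'd': unique leftmost derivation
Unambiguous


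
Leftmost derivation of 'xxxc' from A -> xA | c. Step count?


Derivation: A => xA => xxA => xxxA => xxxc
Steps: 4


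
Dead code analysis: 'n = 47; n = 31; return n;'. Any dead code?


first assignment to n is overwritten before any read
Dead: 'n = 47'


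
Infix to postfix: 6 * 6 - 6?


Left to right (same or higher precedence on left)
Postfix: 6 6 * 6 -


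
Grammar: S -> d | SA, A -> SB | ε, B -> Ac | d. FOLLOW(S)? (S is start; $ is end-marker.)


$ ∈ FOLLOW(S). For each A -> αBβ: add FIRST(β)\{ε} to FOLLOW(B); if β nullable, add FOLLOW(A).
FOLLOW(S) = {$, c, d}


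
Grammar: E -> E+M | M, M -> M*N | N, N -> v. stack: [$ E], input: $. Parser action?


start symbol E on stack, input exhausted
Action: accept


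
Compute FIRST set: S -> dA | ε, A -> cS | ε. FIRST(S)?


Per alternative of S: FIRST(dA) = {d}; FIRST(ε) = {ε}
FIRST(S) = {d, ε}


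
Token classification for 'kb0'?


Pattern: letter/underscore followed by alphanumerics, not a keyword
Type: IDENTIFIER


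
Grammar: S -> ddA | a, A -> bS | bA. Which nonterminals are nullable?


A nonterminal is nullable iff some alternative derives ε (directly, or every symbol in it is nullable)
Nullable: {}


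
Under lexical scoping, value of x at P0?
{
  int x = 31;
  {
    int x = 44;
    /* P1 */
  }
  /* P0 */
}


x declared in the same block as P0
x = 31


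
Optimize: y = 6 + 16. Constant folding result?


6 + 16 = 22 at compile time
Optimized: y = 22


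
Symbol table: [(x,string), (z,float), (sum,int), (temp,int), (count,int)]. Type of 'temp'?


Lookup 'temp' → type int


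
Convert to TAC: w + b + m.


Break into single-operator statements:
t1 = w + b
t2 = t1 + m


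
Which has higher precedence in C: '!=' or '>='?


'>=' is relational (level 7); '!=' is equality (level 6)
Higher level binds tighter
'>=' has higher precedence than '!='


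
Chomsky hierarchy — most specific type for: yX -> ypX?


LHS has context (more than one symbol) and |LHS| ≤ |RHS|
Classification: Type 1 (Context-Sensitive)


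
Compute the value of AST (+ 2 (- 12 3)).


Evaluate inner: (- 12 3) = 9
Evaluate root: (+ 2 9) = 11
Result: 11


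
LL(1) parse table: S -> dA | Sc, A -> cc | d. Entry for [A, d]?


For [A, d]: 'd' ∈ FIRST(d)
Entry: A -> d


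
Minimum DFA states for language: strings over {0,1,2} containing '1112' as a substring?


KMP-style automaton: 4 progress states + 1 absorbing accept = 5
Minimal DFA: 5 states


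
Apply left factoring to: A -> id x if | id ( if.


Common prefix: 'id'
Factored: A -> id A', A' -> x if | ( if


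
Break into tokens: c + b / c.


Scan left to right, longest-match per lexeme
Tokens: ID(c), OP(+), ID(b), OP(/), ID(c)


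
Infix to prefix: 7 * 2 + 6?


left-to-right (same/higher precedence on left): tree is (+ (* 7 2) 6)
Prefix: + * 7 2 6


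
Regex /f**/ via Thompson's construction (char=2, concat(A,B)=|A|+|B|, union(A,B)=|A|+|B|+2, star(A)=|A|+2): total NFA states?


Syntax tree has 1 char leaf(s), 0 union(s), 2 star(s)
chars contribute 1×2 = 2; each union adds +2; each star adds +2
Total: 2 + 0 + 4 = 6 states


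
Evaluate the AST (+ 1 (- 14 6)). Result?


Evaluate inner: (- 14 6) = 8
Evaluate root: (+ 1 8) = 9
Result: 9


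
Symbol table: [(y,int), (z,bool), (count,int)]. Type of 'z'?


Lookup 'z' → type bool


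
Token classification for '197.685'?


Pattern: digits with a decimal point
Type: FLOAT_LITERAL


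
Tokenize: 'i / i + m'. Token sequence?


Scan left to right, longest-match per lexeme
Tokens: ID(i), OP(/), ID(i), OP(+), ID(m)


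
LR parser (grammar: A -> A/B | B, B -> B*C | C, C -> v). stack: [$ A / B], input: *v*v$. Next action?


'*' can extend B; shift to build B -> B*C
Action: shift


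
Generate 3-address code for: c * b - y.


Break into single-operator statements:
t1 = c * b
t2 = t1 - y


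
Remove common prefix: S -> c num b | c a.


Common prefix: 'c'
Factored: S -> c S', S' -> num b | a


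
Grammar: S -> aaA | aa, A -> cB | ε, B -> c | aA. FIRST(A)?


Per alternative of A: FIRST(cB) = {c}; FIRST(ε) = {ε}
FIRST(A) = {c, ε}


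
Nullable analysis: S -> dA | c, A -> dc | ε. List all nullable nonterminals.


A nonterminal is nullable iff some alternative derives ε (directly, or every symbol in it is nullable)
Nullable: {A}


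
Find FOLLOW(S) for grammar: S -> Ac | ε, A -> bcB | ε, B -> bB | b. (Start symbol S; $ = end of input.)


$ ∈ FOLLOW(S). For each A -> αBβ: add FIRST(β)\{ε} to FOLLOW(B); if β nullable, add FOLLOW(A).
FOLLOW(S) = {$}


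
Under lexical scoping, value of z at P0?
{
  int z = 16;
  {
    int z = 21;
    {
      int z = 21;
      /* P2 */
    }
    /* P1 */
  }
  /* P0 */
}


z declared in the same block as P0
z = 16


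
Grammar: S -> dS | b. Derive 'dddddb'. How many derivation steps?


Derivation: S => dS => ddS => dddS => ddddS => dddddS => dddddb
Steps: 6


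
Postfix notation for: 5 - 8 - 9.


Left to right (same or higher precedence on left)
Postfix: 5 8 - 9 -


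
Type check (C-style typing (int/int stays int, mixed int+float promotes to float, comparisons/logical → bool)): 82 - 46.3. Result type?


Operand types: int - float
Rule: mixed int/float promotes to float; int/int stays int
Result type: float


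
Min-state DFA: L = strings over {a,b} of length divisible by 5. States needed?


Track length mod 5: states 0..4, accept at 0
Minimal DFA: 5 states


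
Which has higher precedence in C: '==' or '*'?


'*' is multiplicative (level 10); '==' is equality (level 6)
Higher level binds tighter
'*' has higher precedence than '=='


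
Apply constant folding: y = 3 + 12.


3 + 12 = 15 at compile time
Optimized: y = 15


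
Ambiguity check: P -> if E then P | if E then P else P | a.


dangling else: 'if E then if E then a else a' parses two ways
Ambiguous


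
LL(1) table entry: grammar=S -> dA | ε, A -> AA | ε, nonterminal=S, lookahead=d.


For [S, d]: 'd' ∈ FIRST(dA)
Entry: S -> dA


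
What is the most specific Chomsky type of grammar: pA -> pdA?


LHS has context (more than one symbol) and |LHS| ≤ |RHS|
Classification: Type 1 (Context-Sensitive)


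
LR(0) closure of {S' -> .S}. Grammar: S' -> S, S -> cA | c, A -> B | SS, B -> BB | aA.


Start: S' -> .S
For each item with dot before a nonterminal B, add B -> .γ for every B-production
Closure: [S' -> .S, S -> .cA, S -> .c]


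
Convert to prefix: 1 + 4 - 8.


left-to-right (same/higher precedence on left): tree is (- (+ 1 4) 8)
Prefix: - + 1 4 8


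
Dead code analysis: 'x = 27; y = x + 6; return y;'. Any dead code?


x is read by y's definition; y is returned
No dead code


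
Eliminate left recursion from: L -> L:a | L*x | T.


Left-recursive alternatives: L:a, L*x; non-recursive: T
Introduce L': L -> TL', L' -> :aL' | *xL' | ε


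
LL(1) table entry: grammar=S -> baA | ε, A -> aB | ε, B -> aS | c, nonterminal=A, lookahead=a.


For [A, a]: 'a' ∈ FIRST(aB)
Entry: A -> aB


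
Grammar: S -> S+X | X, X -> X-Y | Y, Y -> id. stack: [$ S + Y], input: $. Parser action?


'Y' (not preceded by X-) is the handle for X -> Y
Action: reduce (X -> Y)


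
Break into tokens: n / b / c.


Scan left to right, longest-match per lexeme
Tokens: ID(n), OP(/), ID(b), OP(/), ID(c)


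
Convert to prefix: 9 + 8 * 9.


'*' binds tighter: tree is (+ 9 (* 8 9))
Prefix: + 9 * 8 9


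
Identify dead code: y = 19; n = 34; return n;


y is assigned but never read
Dead: 'y = 19'


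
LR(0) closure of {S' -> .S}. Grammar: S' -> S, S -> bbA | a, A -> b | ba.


Start: S' -> .S
For each item with dot before a nonterminal B, add B -> .γ for every B-production
Closure: [S' -> .S, S -> .bbA, S -> .a]


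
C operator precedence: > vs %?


'%' is multiplicative (level 10); '>' is relational (level 7)
Higher level binds tighter
'%' has higher precedence than '>'


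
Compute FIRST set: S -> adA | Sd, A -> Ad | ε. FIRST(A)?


Per alternative of A: FIRST(Ad) = {d}; FIRST(ε) = {ε}
FIRST(A) = {d, ε}


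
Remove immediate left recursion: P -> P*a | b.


Left-recursive alternatives: P*a; non-recursive: b
Introduce P': P -> bP', P' -> *aP' | ε


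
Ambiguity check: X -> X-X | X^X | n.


'n-n^n' has two parse trees (no precedence encoded between - and ^)
Ambiguous


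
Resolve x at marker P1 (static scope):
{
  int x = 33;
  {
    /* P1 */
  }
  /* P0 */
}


P1's block does not declare x; resolves to the enclosing declaration at depth 0
x = 33


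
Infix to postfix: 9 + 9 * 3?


* has higher precedence, evaluate 9*3 first
Postfix: 9 9 3 * +


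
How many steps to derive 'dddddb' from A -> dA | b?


Derivation: A => dA => ddA => dddA => ddddA => dddddA => dddddb
Steps: 6


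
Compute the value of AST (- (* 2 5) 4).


Evaluate inner: (* 2 5) = 10
Evaluate root: (- 10 4) = 6
Result: 6


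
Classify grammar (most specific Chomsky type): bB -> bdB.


LHS has context (more than one symbol) and |LHS| ≤ |RHS|
Classification: Type 1 (Context-Sensitive)


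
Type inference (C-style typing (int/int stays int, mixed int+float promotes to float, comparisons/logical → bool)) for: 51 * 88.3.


Operand types: int * float
Rule: mixed int/float promotes to float; int/int stays int
Result type: float


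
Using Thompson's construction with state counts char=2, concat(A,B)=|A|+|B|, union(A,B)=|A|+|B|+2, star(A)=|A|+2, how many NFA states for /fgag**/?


Syntax tree has 4 char leaf(s), 0 union(s), 2 star(s)
chars contribute 4×2 = 8; each union adds +2; each star adds +2
Total: 8 + 0 + 4 = 12 states


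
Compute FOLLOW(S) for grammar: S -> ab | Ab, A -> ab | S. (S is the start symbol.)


$ ∈ FOLLOW(S). For each A -> αBβ: add FIRST(β)\{ε} to FOLLOW(B); if β nullable, add FOLLOW(A).
FOLLOW(S) = {$, b}


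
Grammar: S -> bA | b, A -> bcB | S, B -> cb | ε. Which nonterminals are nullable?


A nonterminal is nullable iff some alternative derives ε (directly, or every symbol in it is nullable)
Nullable: {B}


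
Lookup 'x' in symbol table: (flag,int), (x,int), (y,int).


Lookup 'x' → type int


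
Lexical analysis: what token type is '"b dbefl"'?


Pattern: double-quoted sequence
Type: STRING_LITERAL


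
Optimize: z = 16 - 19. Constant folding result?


16 - 19 = -3 at compile time
Optimized: z = -3


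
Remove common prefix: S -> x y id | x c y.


Common prefix: 'x'
Factored: S -> x S', S' -> y id | c y


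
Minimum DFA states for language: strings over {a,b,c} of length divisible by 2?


Track length mod 2: states 0..1, accept at 0
Minimal DFA: 2 states


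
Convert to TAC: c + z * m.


Break into single-operator statements:
t1 = z * m
t2 = c + t1


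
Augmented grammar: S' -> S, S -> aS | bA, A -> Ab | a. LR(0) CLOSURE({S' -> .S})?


Start: S' -> .S
For each item with dot before a nonterminal B, add B -> .γ for every B-production
Closure: [S' -> .S, S -> .aS, S -> .bA]


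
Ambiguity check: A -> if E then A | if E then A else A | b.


dangling else: 'if E then if E then b else b' parses two ways
Ambiguous


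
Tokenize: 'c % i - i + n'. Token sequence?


Scan left to right, longest-match per lexeme
Tokens: ID(c), OP(%), ID(i), OP(-), ID(i), OP(+), ID(n)


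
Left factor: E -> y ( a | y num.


Common prefix: 'y'
Factored: E -> y E', E' -> ( a | num


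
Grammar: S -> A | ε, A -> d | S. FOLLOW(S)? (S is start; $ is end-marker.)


$ ∈ FOLLOW(S). For each A -> αBβ: add FIRST(β)\{ε} to FOLLOW(B); if β nullable, add FOLLOW(A).
FOLLOW(S) = {$}


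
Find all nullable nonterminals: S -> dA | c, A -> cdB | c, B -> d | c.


A nonterminal is nullable iff some alternative derives ε (directly, or every symbol in it is nullable)
Nullable: {}


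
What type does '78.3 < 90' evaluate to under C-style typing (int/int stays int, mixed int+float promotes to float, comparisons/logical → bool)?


Operand types: float < int
Rule: comparison yields bool
Result type: bool


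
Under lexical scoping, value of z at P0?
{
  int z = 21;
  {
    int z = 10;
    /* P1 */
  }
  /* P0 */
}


z declared in the same block as P0
z = 21


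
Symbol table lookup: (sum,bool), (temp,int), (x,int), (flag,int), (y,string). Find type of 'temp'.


Lookup 'temp' → type int


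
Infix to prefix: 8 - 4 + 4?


left-to-right (same/higher precedence on left): tree is (+ (- 8 4) 4)
Prefix: + - 8 4 4


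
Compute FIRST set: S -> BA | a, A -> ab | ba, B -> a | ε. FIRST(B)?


Per alternative of B: FIRST(a) = {a}; FIRST(ε) = {ε}
FIRST(B) = {a, ε}


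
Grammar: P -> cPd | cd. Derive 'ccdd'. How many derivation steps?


Derivation: P => cPd => ccdd
Steps: 2


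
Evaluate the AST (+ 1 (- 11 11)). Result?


Evaluate inner: (- 11 11) = 0
Evaluate root: (+ 1 0) = 1
Result: 1


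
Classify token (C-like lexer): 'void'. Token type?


Pattern: reserved word
Type: KEYWORD


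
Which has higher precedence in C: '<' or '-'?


'-' is additive (level 9); '<' is relational (level 7)
Higher level binds tighter
'-' has higher precedence than '<'


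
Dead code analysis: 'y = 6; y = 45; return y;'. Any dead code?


first assignment to y is overwritten before any read
Dead: 'y = 6'


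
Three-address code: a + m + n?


Break into single-operator statements:
t1 = a + m
t2 = t1 + n


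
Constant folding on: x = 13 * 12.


13 * 12 = 156 at compile time
Optimized: x = 156


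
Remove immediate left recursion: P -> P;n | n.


Left-recursive alternatives: P;n; non-recursive: n
Introduce P': P -> nP', P' -> ;nP' | ε


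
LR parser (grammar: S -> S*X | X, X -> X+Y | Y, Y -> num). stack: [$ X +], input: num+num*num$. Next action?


no handle; shift 'num'
Action: shift


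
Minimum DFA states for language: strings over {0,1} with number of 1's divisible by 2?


Track (count of 1) mod 2: states 0..1, accept at 0
Minimal DFA: 2 states


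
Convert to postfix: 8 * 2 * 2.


Left to right (same or higher precedence on left)
Postfix: 8 2 * 2 *


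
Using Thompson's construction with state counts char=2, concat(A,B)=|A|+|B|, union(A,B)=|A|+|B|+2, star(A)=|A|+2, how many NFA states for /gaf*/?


Syntax tree has 3 char leaf(s), 0 union(s), 1 star(s)
chars contribute 3×2 = 6; each union adds +2; each star adds +2
Total: 6 + 0 + 2 = 8 states


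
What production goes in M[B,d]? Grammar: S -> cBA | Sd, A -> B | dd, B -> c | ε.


For [B, d]: ε is nullable and 'd' ∈ FOLLOW(B)
Entry: B -> ε


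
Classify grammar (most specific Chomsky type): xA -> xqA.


LHS has context (more than one symbol) and |LHS| ≤ |RHS|
Classification: Type 1 (Context-Sensitive)


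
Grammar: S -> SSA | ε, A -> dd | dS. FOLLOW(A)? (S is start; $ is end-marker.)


$ ∈ FOLLOW(S). For each A -> αBβ: add FIRST(β)\{ε} to FOLLOW(B); if β nullable, add FOLLOW(A).
FOLLOW(A) = {$, d}


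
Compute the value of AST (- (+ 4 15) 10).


Evaluate inner: (+ 4 15) = 19
Evaluate root: (- 19 10) = 9
Result: 9


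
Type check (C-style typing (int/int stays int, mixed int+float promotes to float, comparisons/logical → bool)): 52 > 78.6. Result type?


Operand types: int > float
Rule: comparison yields bool
Result type: bool


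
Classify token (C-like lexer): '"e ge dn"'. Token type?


Pattern: double-quoted sequence
Type: STRING_LITERAL


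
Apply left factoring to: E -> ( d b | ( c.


Common prefix: '('
Factored: E -> ( E', E' -> d b | c


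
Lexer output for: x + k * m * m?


Scan left to right, longest-match per lexeme
Tokens: ID(x), OP(+), ID(k), OP(*), ID(m), OP(*), ID(m)


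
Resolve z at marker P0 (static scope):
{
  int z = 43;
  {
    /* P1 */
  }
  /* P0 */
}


z declared in the same block as P0
z = 43


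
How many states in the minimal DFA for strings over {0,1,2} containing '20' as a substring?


KMP-style automaton: 2 progress states + 1 absorbing accept = 3
Minimal DFA: 3 states


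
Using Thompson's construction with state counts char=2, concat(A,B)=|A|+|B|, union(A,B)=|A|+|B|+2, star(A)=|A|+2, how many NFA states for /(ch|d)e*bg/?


Syntax tree has 6 char leaf(s), 1 union(s), 1 star(s)
chars contribute 6×2 = 12; each union adds +2; each star adds +2
Total: 12 + 2 + 2 = 16 states


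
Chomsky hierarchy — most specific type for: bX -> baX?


LHS has context (more than one symbol) and |LHS| ≤ |RHS|
Classification: Type 1 (Context-Sensitive)


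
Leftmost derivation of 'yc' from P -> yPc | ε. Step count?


Derivation: P => yPc => yc
Steps: 2


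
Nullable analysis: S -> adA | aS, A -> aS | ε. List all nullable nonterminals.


A nonterminal is nullable iff some alternative derives ε (directly, or every symbol in it is nullable)
Nullable: {A}


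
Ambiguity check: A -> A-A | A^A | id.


'id-id^id' has two parse trees (no precedence encoded between - and ^)
Ambiguous


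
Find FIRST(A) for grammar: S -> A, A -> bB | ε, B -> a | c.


Per alternative of A: FIRST(bB) = {b}; FIRST(ε) = {ε}
FIRST(A) = {b, ε}


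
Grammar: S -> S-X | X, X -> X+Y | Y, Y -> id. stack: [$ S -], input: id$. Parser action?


no handle ('S-' is not any RHS); shift 'id'
Action: shift


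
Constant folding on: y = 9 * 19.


9 * 19 = 171 at compile time
Optimized: y = 171


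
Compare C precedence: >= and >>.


'>>' is shift (level 8); '>=' is relational (level 7)
Higher level binds tighter
'>>' has higher precedence than '>='


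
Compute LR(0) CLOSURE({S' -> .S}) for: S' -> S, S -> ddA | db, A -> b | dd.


Start: S' -> .S
For each item with dot before a nonterminal B, add B -> .γ for every B-production
Closure: [S' -> .S, S -> .ddA, S -> .db]


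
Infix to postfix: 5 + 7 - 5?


Left to right (same or higher precedence on left)
Postfix: 5 7 + 5 -


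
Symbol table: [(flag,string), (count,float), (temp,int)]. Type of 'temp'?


Lookup 'temp' → type int


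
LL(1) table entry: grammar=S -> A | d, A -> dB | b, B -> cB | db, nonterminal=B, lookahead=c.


For [B, c]: 'c' ∈ FIRST(cB)
Entry: B -> cB


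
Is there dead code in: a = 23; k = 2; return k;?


a is assigned but never read
Dead: 'a = 23'


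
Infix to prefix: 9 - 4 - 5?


left-to-right (same/higher precedence on left): tree is (- (- 9 4) 5)
Prefix: - - 9 4 5


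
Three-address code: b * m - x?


Break into single-operator statements:
t1 = b * m
t2 = t1 - x


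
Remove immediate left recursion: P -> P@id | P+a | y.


Left-recursive alternatives: P@id, P+a; non-recursive: y
Introduce P': P -> yP', P' -> @idP' | +aP' | ε


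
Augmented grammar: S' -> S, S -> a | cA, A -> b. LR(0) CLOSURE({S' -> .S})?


Start: S' -> .S
For each item with dot before a nonterminal B, add B -> .γ for every B-production
Closure: [S' -> .S, S -> .a, S -> .cA]


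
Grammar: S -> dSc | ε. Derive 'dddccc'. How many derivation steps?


Derivation: S => dSc => ddScc => dddSccc => dddccc
Steps: 4


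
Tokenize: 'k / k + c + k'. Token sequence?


Scan left to right, longest-match per lexeme
Tokens: ID(k), OP(/), ID(k), OP(+), ID(c), OP(+), ID(k)


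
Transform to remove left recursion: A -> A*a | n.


Left-recursive alternatives: A*a; non-recursive: n
Introduce A': A -> nA', A' -> *aA' | ε


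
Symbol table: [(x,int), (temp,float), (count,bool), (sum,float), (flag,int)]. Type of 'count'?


Lookup 'count' → type bool


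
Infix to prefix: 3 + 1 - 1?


left-to-right (same/higher precedence on left): tree is (- (+ 3 1) 1)
Prefix: - + 3 1 1


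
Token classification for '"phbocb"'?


Pattern: double-quoted sequence
Type: STRING_LITERAL


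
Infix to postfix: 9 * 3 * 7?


Left to right (same or higher precedence on left)
Postfix: 9 3 * 7 *


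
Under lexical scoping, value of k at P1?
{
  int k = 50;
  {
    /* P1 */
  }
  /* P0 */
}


P1's block does not declare k; resolves to the enclosing declaration at depth 0
k = 50


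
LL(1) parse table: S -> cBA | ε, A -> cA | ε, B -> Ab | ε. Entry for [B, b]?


For [B, b]: 'b' ∈ FIRST(Ab)
Entry: B -> Ab


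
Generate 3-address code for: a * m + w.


Break into single-operator statements:
t1 = a * m
t2 = t1 + w


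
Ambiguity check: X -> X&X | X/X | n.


'n&n/n' has two parse trees (no precedence encoded between & and /)
Ambiguous


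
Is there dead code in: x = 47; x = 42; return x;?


first assignment to x is overwritten before any read
Dead: 'x = 47'


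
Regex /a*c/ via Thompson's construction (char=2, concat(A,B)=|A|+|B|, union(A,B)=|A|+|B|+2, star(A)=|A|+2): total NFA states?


Syntax tree has 2 char leaf(s), 0 union(s), 1 star(s)
chars contribute 2×2 = 4; each union adds +2; each star adds +2
Total: 4 + 0 + 2 = 6 states


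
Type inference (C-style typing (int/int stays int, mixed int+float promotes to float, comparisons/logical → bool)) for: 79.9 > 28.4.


Operand types: float > float
Rule: comparison yields bool
Result type: bool


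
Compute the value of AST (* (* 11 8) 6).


Evaluate inner: (* 11 8) = 88
Evaluate root: (* 88 6) = 528
Result: 528


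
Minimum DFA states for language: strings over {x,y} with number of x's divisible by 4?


Track (count of x) mod 4: states 0..3, accept at 0
Minimal DFA: 4 states


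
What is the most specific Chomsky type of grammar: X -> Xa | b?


Left-linear: every RHS is a terminal or one nonterminal followed by a terminal
Classification: Type 3 (Regular)
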